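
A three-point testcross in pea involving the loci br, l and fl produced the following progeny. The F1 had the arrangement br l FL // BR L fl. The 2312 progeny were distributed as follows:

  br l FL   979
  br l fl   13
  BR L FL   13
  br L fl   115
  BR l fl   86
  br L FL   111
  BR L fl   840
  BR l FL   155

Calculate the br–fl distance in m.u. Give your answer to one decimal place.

12.8 m.u.

The two rarest classes, br l fl and BR L FL, are the double crossovers. Comparing them with the parentals, only the fl allele has switched, so fl is the middle locus and the order is br – fl – l.
Crossovers in the br–fl interval produce the single-crossover classes BR l FL and br L fl (155 + 115 = 270) plus the double crossovers (26).
RF(br–fl) = (270 + 26) / 2312 = 296/2312 = 0.1280 → 12.8 m.u.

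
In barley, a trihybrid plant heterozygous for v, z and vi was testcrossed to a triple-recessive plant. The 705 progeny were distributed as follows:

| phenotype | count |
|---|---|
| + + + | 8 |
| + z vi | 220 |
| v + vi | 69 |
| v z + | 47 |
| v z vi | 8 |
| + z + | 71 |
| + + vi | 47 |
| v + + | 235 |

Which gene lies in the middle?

The two most frequent reciprocal classes, v + + and + z vi, are the parental types, so the F1 was v + + / + z vi.
The two rarest classes, + + + and v z vi, are the double crossovers. Comparing them with the parentals, only the v allele has switched, so v is the middle locus and the order is vi – v – z.

v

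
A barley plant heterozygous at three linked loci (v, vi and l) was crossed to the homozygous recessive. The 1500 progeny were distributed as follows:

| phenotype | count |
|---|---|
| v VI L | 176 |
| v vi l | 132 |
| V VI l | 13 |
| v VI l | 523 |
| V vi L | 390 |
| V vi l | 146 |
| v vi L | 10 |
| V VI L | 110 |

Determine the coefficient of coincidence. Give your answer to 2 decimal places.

0.38

The two most frequent reciprocal classes, V vi L and v VI l, are the parental types, so the F1 was V vi L / v VI l.
The two rarest classes, v vi L and V VI l, are the double crossovers. Comparing them with the parentals, only the v allele has switched, so v is the middle locus and the order is l – v – vi.
l–v: (322 + 23)/1500 = 0.2300; v–vi: (242 + 23)/1500 = 0.1767.
Expected DCO frequency = 0.2300 × 0.1767 ≈ 0.04064; observed = 23/1500 ≈ 0.01533.
Coefficient of coincidence = 0.01533/0.04064 ≈ 0.38.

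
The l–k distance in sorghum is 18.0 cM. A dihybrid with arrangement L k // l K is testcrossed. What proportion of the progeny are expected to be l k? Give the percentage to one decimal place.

9.0%

A map distance of 18.0 cM corresponds to a recombination frequency of 0.180.
The F1 is L k / l K, so l k is a recombinant gamete class with expected frequency r/2 = 0.180/2 = 0.0900.
That is 0.0900 = 9.0% of the progeny.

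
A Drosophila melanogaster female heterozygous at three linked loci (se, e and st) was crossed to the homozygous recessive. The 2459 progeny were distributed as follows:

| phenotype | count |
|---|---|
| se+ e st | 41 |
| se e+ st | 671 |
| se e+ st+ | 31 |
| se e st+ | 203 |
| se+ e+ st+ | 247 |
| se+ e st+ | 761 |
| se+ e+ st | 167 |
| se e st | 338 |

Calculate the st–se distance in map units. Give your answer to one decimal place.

The two most frequent reciprocal classes, se+ e st+ and se e+ st, are the parental types, so the F1 was se+ e st+ / se e+ st.
The two rarest classes, se+ e st and se e+ st+, are the double crossovers. Comparing them with the parentals, only the st allele has switched, so st is the middle locus and the order is e – st – se.
Crossovers in the st–se interval produce the single-crossover classes se e st+ and se+ e+ st (203 + 167 = 370) plus the double crossovers (72).
RF(st–se) = (370 + 72) / 2459 = 442/2459 = 0.1797 → 18.0 map units.

18.0 map units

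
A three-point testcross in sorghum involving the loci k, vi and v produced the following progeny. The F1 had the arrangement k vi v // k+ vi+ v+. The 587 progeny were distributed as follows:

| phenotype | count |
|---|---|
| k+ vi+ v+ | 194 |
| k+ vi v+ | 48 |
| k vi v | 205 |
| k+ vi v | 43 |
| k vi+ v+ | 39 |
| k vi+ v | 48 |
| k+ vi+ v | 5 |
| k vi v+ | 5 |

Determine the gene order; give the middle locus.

The two rarest classes, k vi v+ and k+ vi+ v, are the double crossovers. Comparing them with the parentals, only the v allele has switched, so v is the middle locus and the order is k – v – vi.

v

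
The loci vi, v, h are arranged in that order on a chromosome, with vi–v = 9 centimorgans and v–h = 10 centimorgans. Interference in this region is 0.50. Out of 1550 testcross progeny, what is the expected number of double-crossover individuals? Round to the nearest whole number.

7

Map distances give recombination frequencies of 0.090 and 0.100 for the two intervals.
With interference 0.50 (so coincidence = 0.50), expected double-crossover frequency = 0.090 × 0.100 × 0.50 = 0.00450.
Expected number = 0.00450 × 1550 = 6.97 ≈ 7.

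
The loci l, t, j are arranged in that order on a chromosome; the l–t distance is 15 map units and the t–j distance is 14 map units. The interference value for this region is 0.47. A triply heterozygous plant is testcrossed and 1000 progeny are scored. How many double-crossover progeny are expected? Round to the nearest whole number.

Map distances give recombination frequencies of 0.150 and 0.140 for the two intervals.
With interference 0.47 (so coincidence = 0.53), expected double-crossover frequency = 0.150 × 0.140 × 0.53 = 0.01113.
Expected number = 0.01113 × 1000 = 11.13 ≈ 11.

11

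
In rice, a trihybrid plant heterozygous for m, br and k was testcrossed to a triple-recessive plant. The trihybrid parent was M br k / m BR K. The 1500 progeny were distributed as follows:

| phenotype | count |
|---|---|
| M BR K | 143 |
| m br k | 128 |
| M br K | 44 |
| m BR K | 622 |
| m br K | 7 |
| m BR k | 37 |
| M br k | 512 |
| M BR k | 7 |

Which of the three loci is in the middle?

br

The two rarest classes, M BR k and m br K, are the double crossovers. Comparing them with the parentals, only the br allele has switched, so br is the middle locus and the order is m – br – k.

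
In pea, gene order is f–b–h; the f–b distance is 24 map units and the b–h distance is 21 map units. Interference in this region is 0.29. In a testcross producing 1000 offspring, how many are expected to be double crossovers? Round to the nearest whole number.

Map distances give recombination frequencies of 0.240 and 0.210 for the two intervals.
With interference 0.29 (so coincidence = 0.71), expected double-crossover frequency = 0.240 × 0.210 × 0.71 = 0.03578.
Expected number = 0.03578 × 1000 = 35.78 ≈ 36.

36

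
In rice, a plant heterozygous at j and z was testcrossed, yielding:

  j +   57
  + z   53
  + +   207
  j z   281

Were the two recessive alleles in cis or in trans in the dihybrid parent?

cis

The two most frequent classes are + + (207) and j z (281); these are the parental (non-recombinant) types.
So the F1 carried + + on one chromosome and j z on the other — the recessive alleles are on the same chromosome (cis / coupling).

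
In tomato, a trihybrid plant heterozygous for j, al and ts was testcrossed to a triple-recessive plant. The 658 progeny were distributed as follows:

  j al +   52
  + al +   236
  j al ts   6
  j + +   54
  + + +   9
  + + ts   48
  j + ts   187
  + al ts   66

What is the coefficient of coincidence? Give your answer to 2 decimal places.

0.64

The two most frequent reciprocal classes, j + ts and + al +, are the parental types, so the F1 was j + ts / + al +.
The two rarest classes, j al ts and + + +, are the double crossovers. Comparing them with the parentals, only the al allele has switched, so al is the middle locus and the order is j – al – ts.
j–al: (100 + 15)/658 = 0.1748; al–ts: (120 + 15)/658 = 0.2052.
Expected DCO frequency = 0.1748 × 0.2052 ≈ 0.03587; observed = 15/658 ≈ 0.02280.
Coefficient of coincidence = 0.02280/0.03587 ≈ 0.64.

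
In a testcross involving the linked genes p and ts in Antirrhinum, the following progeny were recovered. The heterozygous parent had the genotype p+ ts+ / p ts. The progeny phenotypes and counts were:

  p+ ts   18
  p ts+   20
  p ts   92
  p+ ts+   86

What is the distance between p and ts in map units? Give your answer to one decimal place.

17.6 map units

The recombinant classes are p+ ts and p ts+: 18 + 20 = 38.
Recombination frequency = 38/216 = 0.1759 ≈ 17.6%, i.e. 17.6 map units.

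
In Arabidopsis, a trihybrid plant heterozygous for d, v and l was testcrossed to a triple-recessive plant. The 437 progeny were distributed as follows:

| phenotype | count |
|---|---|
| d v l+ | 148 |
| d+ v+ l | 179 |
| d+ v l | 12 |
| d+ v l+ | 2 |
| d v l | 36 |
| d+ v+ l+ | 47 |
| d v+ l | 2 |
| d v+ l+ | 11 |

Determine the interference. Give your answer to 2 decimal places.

0.26

The two most frequent reciprocal classes, d v l+ and d+ v+ l, are the parental types, so the F1 was d v l+ / d+ v+ l.
The two rarest classes, d+ v l+ and d v+ l, are the double crossovers. Comparing them with the parentals, only the d allele has switched, so d is the middle locus and the order is v – d – l.
v–d: (23 + 4)/437 = 0.0618; d–l: (83 + 4)/437 = 0.1991.
Expected DCO frequency = 0.0618 × 0.1991 ≈ 0.01230; observed = 4/437 ≈ 0.00915.
Coefficient of coincidence = 0.00915/0.01230 ≈ 0.74; interference = 1 − 0.74 = 0.26.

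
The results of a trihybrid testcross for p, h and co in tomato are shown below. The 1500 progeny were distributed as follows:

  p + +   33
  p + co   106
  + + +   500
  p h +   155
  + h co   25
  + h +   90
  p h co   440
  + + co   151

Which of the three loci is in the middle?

The two most frequent reciprocal classes, + + + and p h co, are the parental types, so the F1 was + + + / p h co.
The two rarest classes, p + + and + h co, are the double crossovers. Comparing them with the parentals, only the p allele has switched, so p is the middle locus and the order is h – p – co.

p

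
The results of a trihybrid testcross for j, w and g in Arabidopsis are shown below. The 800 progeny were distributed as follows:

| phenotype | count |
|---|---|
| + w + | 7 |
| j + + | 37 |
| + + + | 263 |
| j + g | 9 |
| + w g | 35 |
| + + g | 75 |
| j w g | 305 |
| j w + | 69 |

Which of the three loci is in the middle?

The two most frequent reciprocal classes, j w g and + + +, are the parental types, so the F1 was j w g / + + +.
The two rarest classes, j + g and + w +, are the double crossovers. Comparing them with the parentals, only the w allele has switched, so w is the middle locus and the order is j – w – g.

w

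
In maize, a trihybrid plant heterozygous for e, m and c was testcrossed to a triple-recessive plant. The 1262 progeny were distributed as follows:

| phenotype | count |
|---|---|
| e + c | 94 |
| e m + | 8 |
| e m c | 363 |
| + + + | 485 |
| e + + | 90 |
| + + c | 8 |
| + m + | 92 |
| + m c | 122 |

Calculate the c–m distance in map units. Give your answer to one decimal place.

16.0 map units

The two most frequent reciprocal classes, e m c and + + +, are the parental types, so the F1 was e m c / + + +.
The two rarest classes, e m + and + + c, are the double crossovers. Comparing them with the parentals, only the c allele has switched, so c is the middle locus and the order is e – c – m.
Crossovers in the c–m interval produce the single-crossover classes e + c and + m + (94 + 92 = 186) plus the double crossovers (16).
RF(c–m) = (186 + 16) / 1262 = 202/1262 = 0.1601 → 16.0 map units.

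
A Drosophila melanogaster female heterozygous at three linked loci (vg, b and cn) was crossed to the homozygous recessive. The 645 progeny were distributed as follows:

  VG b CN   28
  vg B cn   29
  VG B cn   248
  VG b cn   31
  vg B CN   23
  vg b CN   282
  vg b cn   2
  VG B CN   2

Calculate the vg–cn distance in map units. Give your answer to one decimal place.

The two most frequent reciprocal classes, VG B cn and vg b CN, are the parental types, so the F1 was VG B cn / vg b CN.
The two rarest classes, VG B CN and vg b cn, are the double crossovers. Comparing them with the parentals, only the cn allele has switched, so cn is the middle locus and the order is b – cn – vg.
Crossovers in the cn–vg interval produce the single-crossover classes vg B cn and VG b CN (29 + 28 = 57) plus the double crossovers (4).
RF(cn–vg) = (57 + 4) / 645 = 61/645 = 0.0946 → 9.5 map units.

9.5 map units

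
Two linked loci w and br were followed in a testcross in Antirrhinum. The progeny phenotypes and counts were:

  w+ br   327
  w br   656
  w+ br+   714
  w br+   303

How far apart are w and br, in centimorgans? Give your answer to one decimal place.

The two most frequent classes, w+ br+ (714) and w br (656), are the parental types, so the F1 was w+ br+ / w br.
The recombinant classes are w+ br and w br+: 327 + 303 = 630.
Recombination frequency = 630/2000 = 0.3150 ≈ 31.5%, i.e. 31.5 centimorgans.

31.5 centimorgans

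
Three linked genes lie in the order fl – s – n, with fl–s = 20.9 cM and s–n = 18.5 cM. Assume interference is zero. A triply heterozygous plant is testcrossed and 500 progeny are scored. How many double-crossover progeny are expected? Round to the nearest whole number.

Map distances give recombination frequencies of 0.209 and 0.185 for the two intervals.
With no interference, expected double-crossover frequency = 0.209 × 0.185 = 0.03866.
Expected number = 0.03866 × 500 = 19.33 ≈ 19.

19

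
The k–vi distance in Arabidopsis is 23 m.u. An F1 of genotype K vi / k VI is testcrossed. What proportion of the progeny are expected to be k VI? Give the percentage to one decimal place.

A map distance of 23 m.u. corresponds to a recombination frequency of 0.230.
The F1 is K vi / k VI, so k VI is a parental gamete class with expected frequency (1 − r)/2 = 0.770/2 = 0.3850.
That is 0.3850 = 38.5% of the progeny.

38.5%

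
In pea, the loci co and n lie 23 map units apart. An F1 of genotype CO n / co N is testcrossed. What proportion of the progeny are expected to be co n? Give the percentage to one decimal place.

A map distance of 23 map units corresponds to a recombination frequency of 0.230.
The F1 is CO n / co N, so co n is a recombinant gamete class with expected frequency r/2 = 0.230/2 = 0.1150.
That is 0.1150 = 11.5% of the progeny.

11.5%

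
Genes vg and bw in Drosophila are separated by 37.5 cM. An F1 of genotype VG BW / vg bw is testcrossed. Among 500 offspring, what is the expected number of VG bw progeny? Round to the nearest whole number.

A map distance of 37.5 cM corresponds to a recombination frequency of 0.375.
The F1 is VG BW / vg bw, so VG bw is a recombinant gamete class with expected frequency r/2 = 0.375/2 = 0.1875.
Expected number = 0.1875 × 500 = 93.75 ≈ 94.

94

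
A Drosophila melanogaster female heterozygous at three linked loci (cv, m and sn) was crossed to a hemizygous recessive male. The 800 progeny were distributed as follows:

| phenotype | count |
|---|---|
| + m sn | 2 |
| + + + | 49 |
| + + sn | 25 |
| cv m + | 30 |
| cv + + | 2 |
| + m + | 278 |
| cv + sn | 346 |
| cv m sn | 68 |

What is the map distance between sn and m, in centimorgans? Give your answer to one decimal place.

15.1 centimorgans

The two most frequent reciprocal classes, + m + and cv + sn, are the parental types, so the F1 was + m + / cv + sn.
The two rarest classes, + m sn and cv + +, are the double crossovers. Comparing them with the parentals, only the sn allele has switched, so sn is the middle locus and the order is cv – sn – m.
Crossovers in the sn–m interval produce the single-crossover classes + + + and cv m sn (49 + 68 = 117) plus the double crossovers (4).
RF(sn–m) = (117 + 4) / 800 = 121/800 = 0.1512 → 15.1 centimorgans.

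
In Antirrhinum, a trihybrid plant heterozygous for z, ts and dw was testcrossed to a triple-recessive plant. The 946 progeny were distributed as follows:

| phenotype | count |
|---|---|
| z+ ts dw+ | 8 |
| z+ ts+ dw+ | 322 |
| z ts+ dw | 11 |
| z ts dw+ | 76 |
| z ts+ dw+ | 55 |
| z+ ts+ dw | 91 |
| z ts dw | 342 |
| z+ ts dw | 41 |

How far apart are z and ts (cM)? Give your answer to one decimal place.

12.2 cM

The two most frequent reciprocal classes, z ts dw and z+ ts+ dw+, are the parental types, so the F1 was z ts dw / z+ ts+ dw+.
The two rarest classes, z ts+ dw and z+ ts dw+, are the double crossovers. Comparing them with the parentals, only the ts allele has switched, so ts is the middle locus and the order is z – ts – dw.
Crossovers in the z–ts interval produce the single-crossover classes z+ ts dw and z ts+ dw+ (41 + 55 = 96) plus the double crossovers (19).
RF(z–ts) = (96 + 19) / 946 = 115/946 = 0.1216 → 12.2 cM.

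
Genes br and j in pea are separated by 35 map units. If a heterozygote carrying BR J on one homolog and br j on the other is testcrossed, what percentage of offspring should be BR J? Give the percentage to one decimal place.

A map distance of 35 map units corresponds to a recombination frequency of 0.350.
The F1 is BR J / br j, so BR J is a parental gamete class with expected frequency (1 − r)/2 = 0.650/2 = 0.3250.
That is 0.3250 = 32.5% of the progeny.

32.5%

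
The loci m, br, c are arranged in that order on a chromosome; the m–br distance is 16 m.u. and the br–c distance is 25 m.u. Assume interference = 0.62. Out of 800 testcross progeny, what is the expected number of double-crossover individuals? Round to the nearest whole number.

12

Map distances give recombination frequencies of 0.160 and 0.250 for the two intervals.
With interference 0.62 (so coincidence = 0.38), expected double-crossover frequency = 0.160 × 0.250 × 0.38 = 0.01520.
Expected number = 0.01520 × 800 = 12.16 ≈ 12.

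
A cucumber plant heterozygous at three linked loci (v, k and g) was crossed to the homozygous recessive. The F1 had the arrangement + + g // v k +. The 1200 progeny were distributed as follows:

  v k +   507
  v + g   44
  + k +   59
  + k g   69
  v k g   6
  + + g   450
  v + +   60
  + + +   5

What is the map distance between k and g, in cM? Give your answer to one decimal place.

The two rarest classes, + + + and v k g, are the double crossovers. Comparing them with the parentals, only the g allele has switched, so g is the middle locus and the order is k – g – v.
Crossovers in the k–g interval produce the single-crossover classes + k g and v + + (69 + 60 = 129) plus the double crossovers (11).
RF(k–g) = (129 + 11) / 1200 = 140/1200 = 0.1167 → 11.7 cM.

11.7 cM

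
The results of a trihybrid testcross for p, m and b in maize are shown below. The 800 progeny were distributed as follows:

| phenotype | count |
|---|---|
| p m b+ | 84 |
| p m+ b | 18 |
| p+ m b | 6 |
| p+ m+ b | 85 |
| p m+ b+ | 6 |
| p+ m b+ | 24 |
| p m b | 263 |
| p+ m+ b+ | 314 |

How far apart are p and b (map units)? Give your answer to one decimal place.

The two most frequent reciprocal classes, p+ m+ b+ and p m b, are the parental types, so the F1 was p+ m+ b+ / p m b.
The two rarest classes, p m+ b+ and p+ m b, are the double crossovers. Comparing them with the parentals, only the p allele has switched, so p is the middle locus and the order is b – p – m.
Crossovers in the b–p interval produce the single-crossover classes p+ m+ b and p m b+ (85 + 84 = 169) plus the double crossovers (12).
RF(b–p) = (169 + 12) / 800 = 181/800 = 0.2263 → 22.6 map units.

22.6 map units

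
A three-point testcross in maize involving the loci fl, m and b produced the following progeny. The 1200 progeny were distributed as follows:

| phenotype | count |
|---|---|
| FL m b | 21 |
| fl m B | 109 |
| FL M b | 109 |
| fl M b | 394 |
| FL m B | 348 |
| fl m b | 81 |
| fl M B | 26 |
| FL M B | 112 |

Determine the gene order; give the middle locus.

The two most frequent reciprocal classes, fl M b and FL m B, are the parental types, so the F1 was fl M b / FL m B.
The two rarest classes, fl M B and FL m b, are the double crossovers. Comparing them with the parentals, only the b allele has switched, so b is the middle locus and the order is m – b – fl.

b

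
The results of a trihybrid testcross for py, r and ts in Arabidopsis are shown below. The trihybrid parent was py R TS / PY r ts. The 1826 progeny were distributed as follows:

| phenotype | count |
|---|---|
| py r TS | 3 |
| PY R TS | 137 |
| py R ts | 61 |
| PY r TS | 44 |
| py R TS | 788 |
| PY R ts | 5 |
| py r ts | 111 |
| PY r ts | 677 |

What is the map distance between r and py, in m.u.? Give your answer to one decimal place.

14.0 m.u.

The two rarest classes, py r TS and PY R ts, are the double crossovers. Comparing them with the parentals, only the r allele has switched, so r is the middle locus and the order is py – r – ts.
Crossovers in the py–r interval produce the single-crossover classes PY R TS and py r ts (137 + 111 = 248) plus the double crossovers (8).
RF(py–r) = (248 + 8) / 1826 = 256/1826 = 0.1402 → 14.0 m.u.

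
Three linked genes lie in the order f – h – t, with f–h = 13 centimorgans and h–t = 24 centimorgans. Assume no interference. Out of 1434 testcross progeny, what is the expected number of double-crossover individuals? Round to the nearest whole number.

Map distances give recombination frequencies of 0.130 and 0.240 for the two intervals.
With no interference, expected double-crossover frequency = 0.130 × 0.240 = 0.03120.
Expected number = 0.03120 × 1434 = 44.74 ≈ 45.

45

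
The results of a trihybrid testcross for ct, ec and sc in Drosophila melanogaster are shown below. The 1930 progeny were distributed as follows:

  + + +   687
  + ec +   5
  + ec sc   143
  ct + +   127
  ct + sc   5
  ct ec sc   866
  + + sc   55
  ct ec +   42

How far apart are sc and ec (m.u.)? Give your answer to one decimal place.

5.5 m.u.

The two most frequent reciprocal classes, ct ec sc and + + +, are the parental types, so the F1 was ct ec sc / + + +.
The two rarest classes, ct + sc and + ec +, are the double crossovers. Comparing them with the parentals, only the ec allele has switched, so ec is the middle locus and the order is ct – ec – sc.
Crossovers in the ec–sc interval produce the single-crossover classes ct ec + and + + sc (42 + 55 = 97) plus the double crossovers (10).
RF(ec–sc) = (97 + 10) / 1930 = 107/1930 = 0.0554 → 5.5 m.u.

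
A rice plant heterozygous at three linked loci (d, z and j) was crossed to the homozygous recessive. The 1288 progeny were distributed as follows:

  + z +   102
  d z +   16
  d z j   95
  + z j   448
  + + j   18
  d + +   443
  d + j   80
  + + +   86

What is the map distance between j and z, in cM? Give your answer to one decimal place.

16.8 cM

The two most frequent reciprocal classes, d + + and + z j, are the parental types, so the F1 was d + + / + z j.
The two rarest classes, d z + and + + j, are the double crossovers. Comparing them with the parentals, only the z allele has switched, so z is the middle locus and the order is d – z – j.
Crossovers in the z–j interval produce the single-crossover classes d + j and + z + (80 + 102 = 182) plus the double crossovers (34).
RF(z–j) = (182 + 34) / 1288 = 216/1288 = 0.1677 → 16.8 cM.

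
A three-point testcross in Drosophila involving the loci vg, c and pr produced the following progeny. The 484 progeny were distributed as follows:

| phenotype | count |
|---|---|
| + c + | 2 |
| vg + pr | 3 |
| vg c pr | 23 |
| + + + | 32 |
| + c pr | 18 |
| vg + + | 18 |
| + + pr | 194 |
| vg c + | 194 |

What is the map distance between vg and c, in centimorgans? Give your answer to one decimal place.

8.5 centimorgans

The two most frequent reciprocal classes, + + pr and vg c +, are the parental types, so the F1 was + + pr / vg c +.
The two rarest classes, vg + pr and + c +, are the double crossovers. Comparing them with the parentals, only the vg allele has switched, so vg is the middle locus and the order is c – vg – pr.
Crossovers in the c–vg interval produce the single-crossover classes + c pr and vg + + (18 + 18 = 36) plus the double crossovers (5).
RF(c–vg) = (36 + 5) / 484 = 41/484 = 0.0847 → 8.5 centimorgans.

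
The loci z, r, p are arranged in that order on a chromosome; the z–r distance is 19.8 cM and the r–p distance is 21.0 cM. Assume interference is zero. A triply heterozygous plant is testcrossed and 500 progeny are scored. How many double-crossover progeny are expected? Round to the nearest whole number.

21

Map distances give recombination frequencies of 0.198 and 0.210 for the two intervals.
With no interference, expected double-crossover frequency = 0.198 × 0.210 = 0.04158.
Expected number = 0.04158 × 500 = 20.79 ≈ 21.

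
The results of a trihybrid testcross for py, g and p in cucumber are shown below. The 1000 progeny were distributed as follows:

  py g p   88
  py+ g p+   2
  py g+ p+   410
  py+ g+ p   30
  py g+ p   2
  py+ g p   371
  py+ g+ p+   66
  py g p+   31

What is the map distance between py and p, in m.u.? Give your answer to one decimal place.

The two most frequent reciprocal classes, py+ g p and py g+ p+, are the parental types, so the F1 was py+ g p / py g+ p+.
The two rarest classes, py+ g p+ and py g+ p, are the double crossovers. Comparing them with the parentals, only the p allele has switched, so p is the middle locus and the order is py – p – g.
Crossovers in the py–p interval produce the single-crossover classes py g p and py+ g+ p+ (88 + 66 = 154) plus the double crossovers (4).
RF(py–p) = (154 + 4) / 1000 = 158/1000 = 0.1580 → 15.8 m.u.

15.8 m.u.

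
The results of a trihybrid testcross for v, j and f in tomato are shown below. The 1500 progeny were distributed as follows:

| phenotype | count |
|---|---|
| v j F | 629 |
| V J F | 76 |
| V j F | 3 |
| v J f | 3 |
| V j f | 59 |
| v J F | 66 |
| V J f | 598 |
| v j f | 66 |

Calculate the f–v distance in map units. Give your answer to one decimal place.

The two most frequent reciprocal classes, V J f and v j F, are the parental types, so the F1 was V J f / v j F.
The two rarest classes, v J f and V j F, are the double crossovers. Comparing them with the parentals, only the v allele has switched, so v is the middle locus and the order is f – v – j.
Crossovers in the f–v interval produce the single-crossover classes V J F and v j f (76 + 66 = 142) plus the double crossovers (6).
RF(f–v) = (142 + 6) / 1500 = 148/1500 = 0.0987 → 9.9 map units.

9.9 map units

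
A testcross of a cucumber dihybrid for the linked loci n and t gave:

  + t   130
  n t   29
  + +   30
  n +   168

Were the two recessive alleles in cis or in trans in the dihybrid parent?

trans

The two most frequent classes are + t (130) and n + (168); these are the parental (non-recombinant) types.
So the F1 carried + t on one chromosome and n + on the other — the recessive alleles are on opposite chromosomes (trans / repulsion).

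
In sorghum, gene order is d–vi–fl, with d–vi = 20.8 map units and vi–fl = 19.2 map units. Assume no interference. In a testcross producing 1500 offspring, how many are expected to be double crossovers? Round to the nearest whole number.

Map distances give recombination frequencies of 0.208 and 0.192 for the two intervals.
With no interference, expected double-crossover frequency = 0.208 × 0.192 = 0.03994.
Expected number = 0.03994 × 1500 = 59.90 ≈ 60.

60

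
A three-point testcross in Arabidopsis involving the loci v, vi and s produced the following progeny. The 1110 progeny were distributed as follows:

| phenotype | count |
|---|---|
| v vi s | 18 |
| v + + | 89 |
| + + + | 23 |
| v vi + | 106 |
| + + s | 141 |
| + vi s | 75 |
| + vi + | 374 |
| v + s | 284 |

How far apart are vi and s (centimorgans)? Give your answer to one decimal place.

The two most frequent reciprocal classes, v + s and + vi +, are the parental types, so the F1 was v + s / + vi +.
The two rarest classes, v vi s and + + +, are the double crossovers. Comparing them with the parentals, only the vi allele has switched, so vi is the middle locus and the order is v – vi – s.
Crossovers in the vi–s interval produce the single-crossover classes v + + and + vi s (89 + 75 = 164) plus the double crossovers (41).
RF(vi–s) = (164 + 41) / 1110 = 205/1110 = 0.1847 → 18.5 centimorgans.

18.5 centimorgans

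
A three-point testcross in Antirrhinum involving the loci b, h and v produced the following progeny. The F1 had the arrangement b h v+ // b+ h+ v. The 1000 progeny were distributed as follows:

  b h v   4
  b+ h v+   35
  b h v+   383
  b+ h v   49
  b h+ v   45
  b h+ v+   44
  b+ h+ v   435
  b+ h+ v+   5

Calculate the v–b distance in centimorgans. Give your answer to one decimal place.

The two rarest classes, b h v and b+ h+ v+, are the double crossovers. Comparing them with the parentals, only the v allele has switched, so v is the middle locus and the order is b – v – h.
Crossovers in the b–v interval produce the single-crossover classes b+ h v+ and b h+ v (35 + 45 = 80) plus the double crossovers (9).
RF(b–v) = (80 + 9) / 1000 = 89/1000 = 0.0890 → 8.9 centimorgans.

8.9 centimorgans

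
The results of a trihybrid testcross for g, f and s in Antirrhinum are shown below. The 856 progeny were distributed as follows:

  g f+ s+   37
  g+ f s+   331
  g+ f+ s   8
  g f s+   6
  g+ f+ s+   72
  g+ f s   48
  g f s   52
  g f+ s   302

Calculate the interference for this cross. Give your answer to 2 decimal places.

0.12

The two most frequent reciprocal classes, g f+ s and g+ f s+, are the parental types, so the F1 was g f+ s / g+ f s+.
The two rarest classes, g+ f+ s and g f s+, are the double crossovers. Comparing them with the parentals, only the g allele has switched, so g is the middle locus and the order is s – g – f.
s–g: (85 + 14)/856 = 0.1157; g–f: (124 + 14)/856 = 0.1612.
Expected DCO frequency = 0.1157 × 0.1612 ≈ 0.01865; observed = 14/856 ≈ 0.01636.
Coefficient of coincidence = 0.01636/0.01865 ≈ 0.88; interference = 1 − 0.88 = 0.12.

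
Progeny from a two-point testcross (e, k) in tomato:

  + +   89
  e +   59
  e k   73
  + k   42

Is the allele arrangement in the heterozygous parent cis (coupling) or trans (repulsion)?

cis

The two most frequent classes are + + (89) and e k (73); these are the parental (non-recombinant) types.
So the F1 carried + + on one chromosome and e k on the other — the recessive alleles are on the same chromosome (cis / coupling).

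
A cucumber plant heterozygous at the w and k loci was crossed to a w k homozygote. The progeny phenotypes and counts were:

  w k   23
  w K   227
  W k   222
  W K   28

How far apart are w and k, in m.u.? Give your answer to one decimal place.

10.2 m.u.

The two most frequent classes, W k (222) and w K (227), are the parental types, so the F1 was W k / w K.
The recombinant classes are W K and w k: 28 + 23 = 51.
Recombination frequency = 51/500 = 0.1020 ≈ 10.2%, i.e. 10.2 m.u.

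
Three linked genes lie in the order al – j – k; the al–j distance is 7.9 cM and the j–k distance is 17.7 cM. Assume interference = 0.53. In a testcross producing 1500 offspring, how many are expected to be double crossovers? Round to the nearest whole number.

Map distances give recombination frequencies of 0.079 and 0.177 for the two intervals.
With interference 0.53 (so coincidence = 0.47), expected double-crossover frequency = 0.079 × 0.177 × 0.47 = 0.00657.
Expected number = 0.00657 × 1500 = 9.86 ≈ 10.

10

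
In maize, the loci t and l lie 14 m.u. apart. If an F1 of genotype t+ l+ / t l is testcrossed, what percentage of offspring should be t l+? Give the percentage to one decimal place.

7.0%

A map distance of 14 m.u. corresponds to a recombination frequency of 0.140.
The F1 is t+ l+ / t l, so t l+ is a recombinant gamete class with expected frequency r/2 = 0.140/2 = 0.0700.
That is 0.0700 = 7.0% of the progeny.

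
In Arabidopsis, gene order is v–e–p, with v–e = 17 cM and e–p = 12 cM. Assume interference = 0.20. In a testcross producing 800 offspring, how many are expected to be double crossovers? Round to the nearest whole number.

Map distances give recombination frequencies of 0.170 and 0.120 for the two intervals.
With interference 0.20 (so coincidence = 0.80), expected double-crossover frequency = 0.170 × 0.120 × 0.80 = 0.01632.
Expected number = 0.01632 × 800 = 13.06 ≈ 13.

13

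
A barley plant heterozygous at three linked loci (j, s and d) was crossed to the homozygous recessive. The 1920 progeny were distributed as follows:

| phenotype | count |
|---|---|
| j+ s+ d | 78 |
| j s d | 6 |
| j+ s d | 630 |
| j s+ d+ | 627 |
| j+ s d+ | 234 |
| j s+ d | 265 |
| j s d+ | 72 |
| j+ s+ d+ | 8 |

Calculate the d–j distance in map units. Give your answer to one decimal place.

The two most frequent reciprocal classes, j s+ d+ and j+ s d, are the parental types, so the F1 was j s+ d+ / j+ s d.
The two rarest classes, j+ s+ d+ and j s d, are the double crossovers. Comparing them with the parentals, only the j allele has switched, so j is the middle locus and the order is d – j – s.
Crossovers in the d–j interval produce the single-crossover classes j s+ d and j+ s d+ (265 + 234 = 499) plus the double crossovers (14).
RF(d–j) = (499 + 14) / 1920 = 513/1920 = 0.2672 → 26.7 map units.

26.7 map units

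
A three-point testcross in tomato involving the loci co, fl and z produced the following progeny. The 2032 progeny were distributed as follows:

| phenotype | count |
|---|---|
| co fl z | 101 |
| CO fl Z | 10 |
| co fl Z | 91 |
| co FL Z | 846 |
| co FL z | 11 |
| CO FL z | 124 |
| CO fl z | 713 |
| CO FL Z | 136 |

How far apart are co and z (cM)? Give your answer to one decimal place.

12.7 cM

The two most frequent reciprocal classes, co FL Z and CO fl z, are the parental types, so the F1 was co FL Z / CO fl z.
The two rarest classes, co FL z and CO fl Z, are the double crossovers. Comparing them with the parentals, only the z allele has switched, so z is the middle locus and the order is co – z – fl.
Crossovers in the co–z interval produce the single-crossover classes CO FL Z and co fl z (136 + 101 = 237) plus the double crossovers (21).
RF(co–z) = (237 + 21) / 2032 = 258/2032 = 0.1270 → 12.7 cM.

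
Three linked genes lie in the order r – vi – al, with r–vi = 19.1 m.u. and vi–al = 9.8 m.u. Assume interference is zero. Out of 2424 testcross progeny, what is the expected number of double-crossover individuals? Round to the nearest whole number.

Map distances give recombination frequencies of 0.191 and 0.098 for the two intervals.
With no interference, expected double-crossover frequency = 0.191 × 0.098 = 0.01872.
Expected number = 0.01872 × 2424 = 45.37 ≈ 45.

45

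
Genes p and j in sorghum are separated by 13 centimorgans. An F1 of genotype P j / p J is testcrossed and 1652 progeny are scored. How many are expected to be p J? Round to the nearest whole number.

A map distance of 13 centimorgans corresponds to a recombination frequency of 0.130.
The F1 is P j / p J, so p J is a parental gamete class with expected frequency (1 − r)/2 = 0.870/2 = 0.4350.
Expected number = 0.4350 × 1652 = 718.62 ≈ 719.

719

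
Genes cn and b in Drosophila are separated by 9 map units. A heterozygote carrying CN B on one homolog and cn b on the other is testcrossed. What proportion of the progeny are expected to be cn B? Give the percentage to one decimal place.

A map distance of 9 map units corresponds to a recombination frequency of 0.090.
The F1 is CN B / cn b, so cn B is a recombinant gamete class with expected frequency r/2 = 0.090/2 = 0.0450.
That is 0.0450 = 4.5% of the progeny.

4.5%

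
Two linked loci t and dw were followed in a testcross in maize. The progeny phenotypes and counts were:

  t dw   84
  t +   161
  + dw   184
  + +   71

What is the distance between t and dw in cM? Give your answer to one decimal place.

The two most frequent classes, + dw (184) and t + (161), are the parental types, so the F1 was + dw / t +.
The recombinant classes are + + and t dw: 71 + 84 = 155.
Recombination frequency = 155/500 = 0.3100 ≈ 31.0%, i.e. 31.0 cM.

31.0 cM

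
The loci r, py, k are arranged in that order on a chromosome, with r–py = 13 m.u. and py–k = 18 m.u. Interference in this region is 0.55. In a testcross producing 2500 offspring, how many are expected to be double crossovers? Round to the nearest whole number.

Map distances give recombination frequencies of 0.130 and 0.180 for the two intervals.
With interference 0.55 (so coincidence = 0.45), expected double-crossover frequency = 0.130 × 0.180 × 0.45 = 0.01053.
Expected number = 0.01053 × 2500 = 26.32 ≈ 26.

26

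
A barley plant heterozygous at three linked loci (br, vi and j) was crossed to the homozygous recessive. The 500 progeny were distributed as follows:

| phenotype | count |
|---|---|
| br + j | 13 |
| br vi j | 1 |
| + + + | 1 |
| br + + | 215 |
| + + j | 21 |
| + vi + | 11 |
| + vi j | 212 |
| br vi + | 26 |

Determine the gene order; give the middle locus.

br

The two most frequent reciprocal classes, + vi j and br + +, are the parental types, so the F1 was + vi j / br + +.
The two rarest classes, br vi j and + + +, are the double crossovers. Comparing them with the parentals, only the br allele has switched, so br is the middle locus and the order is vi – br – j.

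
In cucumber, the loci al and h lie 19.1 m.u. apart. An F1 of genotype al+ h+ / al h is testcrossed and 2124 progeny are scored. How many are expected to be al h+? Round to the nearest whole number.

203

A map distance of 19.1 m.u. corresponds to a recombination frequency of 0.191.
The F1 is al+ h+ / al h, so al h+ is a recombinant gamete class with expected frequency r/2 = 0.191/2 = 0.0955.
Expected number = 0.0955 × 2124 = 202.84 ≈ 203.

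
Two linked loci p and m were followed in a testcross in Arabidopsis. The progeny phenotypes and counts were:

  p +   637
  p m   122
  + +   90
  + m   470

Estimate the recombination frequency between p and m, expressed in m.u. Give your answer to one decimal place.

16.1 m.u.

The two most frequent classes, + m (470) and p + (637), are the parental types, so the F1 was + m / p +.
The recombinant classes are + + and p m: 90 + 122 = 212.
Recombination frequency = 212/1319 = 0.1607 ≈ 16.1%, i.e. 16.1 m.u.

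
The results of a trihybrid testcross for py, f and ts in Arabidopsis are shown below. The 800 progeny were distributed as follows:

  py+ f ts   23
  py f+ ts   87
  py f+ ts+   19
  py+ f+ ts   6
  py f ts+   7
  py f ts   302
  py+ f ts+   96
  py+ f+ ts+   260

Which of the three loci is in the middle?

The two most frequent reciprocal classes, py f ts and py+ f+ ts+, are the parental types, so the F1 was py f ts / py+ f+ ts+.
The two rarest classes, py f ts+ and py+ f+ ts, are the double crossovers. Comparing them with the parentals, only the ts allele has switched, so ts is the middle locus and the order is py – ts – f.

ts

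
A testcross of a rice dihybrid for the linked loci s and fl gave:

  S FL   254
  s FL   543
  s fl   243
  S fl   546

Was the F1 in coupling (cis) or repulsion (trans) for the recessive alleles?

trans

The two most frequent classes are S fl (546) and s FL (543); these are the parental (non-recombinant) types.
So the F1 carried S fl on one chromosome and s FL on the other — the recessive alleles are on opposite chromosomes (trans / repulsion).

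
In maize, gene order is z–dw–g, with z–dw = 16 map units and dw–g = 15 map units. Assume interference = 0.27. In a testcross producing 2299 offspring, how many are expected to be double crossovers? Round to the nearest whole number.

Map distances give recombination frequencies of 0.160 and 0.150 for the two intervals.
With interference 0.27 (so coincidence = 0.73), expected double-crossover frequency = 0.160 × 0.150 × 0.73 = 0.01752.
Expected number = 0.01752 × 2299 = 40.28 ≈ 40.

40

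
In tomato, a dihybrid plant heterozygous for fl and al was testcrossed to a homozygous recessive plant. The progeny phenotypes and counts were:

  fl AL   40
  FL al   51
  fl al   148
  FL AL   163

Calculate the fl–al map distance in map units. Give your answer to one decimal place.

22.6 map units

The two most frequent classes, FL AL (163) and fl al (148), are the parental types, so the F1 was FL AL / fl al.
The recombinant classes are FL al and fl AL: 51 + 40 = 91.
Recombination frequency = 91/402 = 0.2264 ≈ 22.6%, i.e. 22.6 map units.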